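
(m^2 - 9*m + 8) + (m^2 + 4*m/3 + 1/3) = 2*m^2 - 23*m/3 + 25/3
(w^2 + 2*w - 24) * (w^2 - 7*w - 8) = w^4 - 5*w^3 - 46*w^2 + 152*w + 192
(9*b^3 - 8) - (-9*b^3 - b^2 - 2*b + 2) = 18*b^3 + b^2 + 2*b - 10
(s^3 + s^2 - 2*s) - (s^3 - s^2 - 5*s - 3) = 2*s^2 + 3*s + 3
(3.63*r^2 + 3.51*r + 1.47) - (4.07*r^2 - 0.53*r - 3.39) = -0.44*r^2 + 4.04*r + 4.86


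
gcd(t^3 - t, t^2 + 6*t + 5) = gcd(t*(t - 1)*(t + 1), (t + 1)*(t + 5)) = t + 1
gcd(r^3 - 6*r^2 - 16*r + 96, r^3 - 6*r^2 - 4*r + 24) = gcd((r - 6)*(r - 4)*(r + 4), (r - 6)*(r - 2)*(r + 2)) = r - 6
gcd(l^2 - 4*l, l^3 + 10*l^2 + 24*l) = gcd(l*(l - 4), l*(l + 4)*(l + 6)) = l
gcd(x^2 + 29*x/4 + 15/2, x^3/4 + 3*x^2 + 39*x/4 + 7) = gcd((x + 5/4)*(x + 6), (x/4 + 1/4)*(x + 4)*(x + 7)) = 1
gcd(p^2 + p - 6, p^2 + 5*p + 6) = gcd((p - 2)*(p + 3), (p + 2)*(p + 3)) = p + 3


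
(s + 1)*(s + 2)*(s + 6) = s^3 + 9*s^2 + 20*s + 12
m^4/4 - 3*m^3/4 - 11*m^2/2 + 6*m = m*(m/4 + 1)*(m - 6)*(m - 1)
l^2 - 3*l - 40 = (l - 8)*(l + 5)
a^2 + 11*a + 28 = (a + 4)*(a + 7)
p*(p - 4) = p^2 - 4*p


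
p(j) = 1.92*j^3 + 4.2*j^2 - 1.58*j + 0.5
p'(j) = 5.76*j^2 + 8.4*j - 1.58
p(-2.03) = 4.95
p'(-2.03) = 5.10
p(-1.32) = 5.49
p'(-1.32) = -2.63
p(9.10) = 1780.78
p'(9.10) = 551.85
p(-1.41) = 5.70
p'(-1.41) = -1.97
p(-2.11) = 4.50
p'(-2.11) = 6.34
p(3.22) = 103.06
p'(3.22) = 85.19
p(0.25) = 0.40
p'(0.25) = 0.88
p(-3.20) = -14.35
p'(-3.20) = 30.52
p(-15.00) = -5510.80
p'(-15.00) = 1168.42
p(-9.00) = -1044.76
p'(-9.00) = 389.38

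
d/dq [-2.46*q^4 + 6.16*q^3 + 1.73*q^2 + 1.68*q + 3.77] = -9.84*q^3 + 18.48*q^2 + 3.46*q + 1.68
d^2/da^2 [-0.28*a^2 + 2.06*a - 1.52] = -0.560000000000000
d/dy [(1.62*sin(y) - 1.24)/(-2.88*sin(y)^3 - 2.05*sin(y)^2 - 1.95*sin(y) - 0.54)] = (9.3312*sin(y)^3 - 7.3926*sin(y)^2 - 5.084*sin(y) - 3.2928)*cos(y)/(8.2944*sin(y)^6 + 11.808*sin(y)^5 + 15.4345*sin(y)^4 + 11.1054*sin(y)^3 + 6.0165*sin(y)^2 + 2.106*sin(y) + 0.2916)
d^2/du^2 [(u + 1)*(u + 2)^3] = 6*(u + 2)*(2*u + 3)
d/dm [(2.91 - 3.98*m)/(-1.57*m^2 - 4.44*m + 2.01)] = (-6.2486*m^2 + 9.1374*m + 4.9206)/(2.4649*m^4 + 13.9416*m^3 + 13.4022*m^2 - 17.8488*m + 4.0401)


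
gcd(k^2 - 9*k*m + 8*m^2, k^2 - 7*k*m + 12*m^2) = 1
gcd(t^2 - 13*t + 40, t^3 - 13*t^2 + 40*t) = t^2 - 13*t + 40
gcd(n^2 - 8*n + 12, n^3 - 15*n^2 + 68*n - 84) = n^2 - 8*n + 12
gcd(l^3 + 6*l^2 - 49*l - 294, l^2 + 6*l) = l + 6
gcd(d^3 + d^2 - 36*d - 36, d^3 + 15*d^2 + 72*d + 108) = d + 6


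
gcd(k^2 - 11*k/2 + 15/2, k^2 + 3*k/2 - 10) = k - 5/2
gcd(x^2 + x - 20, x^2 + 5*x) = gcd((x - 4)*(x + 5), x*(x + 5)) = x + 5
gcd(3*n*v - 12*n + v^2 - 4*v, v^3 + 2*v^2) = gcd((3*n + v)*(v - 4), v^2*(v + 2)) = 1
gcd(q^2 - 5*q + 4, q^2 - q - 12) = q - 4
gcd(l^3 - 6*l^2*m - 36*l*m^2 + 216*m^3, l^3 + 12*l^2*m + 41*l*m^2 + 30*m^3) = l + 6*m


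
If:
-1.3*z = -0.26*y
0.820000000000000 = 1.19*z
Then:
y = 3.45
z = 0.69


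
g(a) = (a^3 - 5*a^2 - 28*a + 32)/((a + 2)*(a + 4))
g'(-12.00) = 0.70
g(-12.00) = -26.00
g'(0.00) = -6.50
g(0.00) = 4.00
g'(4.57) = 0.30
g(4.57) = -1.86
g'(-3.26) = -17.90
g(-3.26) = -38.07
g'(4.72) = 0.34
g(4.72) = -1.82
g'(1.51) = -1.44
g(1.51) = -0.94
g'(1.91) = -0.96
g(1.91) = -1.42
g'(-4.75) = -2.97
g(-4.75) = -26.66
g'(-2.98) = -30.24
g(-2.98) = -44.59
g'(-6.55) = -0.45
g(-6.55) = -24.14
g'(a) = (3*a^2 - 10*a - 28)/((a + 2)*(a + 4)) - (a^3 - 5*a^2 - 28*a + 32)/((a + 2)*(a + 4)^2) - (a^3 - 5*a^2 - 28*a + 32)/((a + 2)^2*(a + 4)) = (a^2 + 4*a - 26)/(a^2 + 4*a + 4)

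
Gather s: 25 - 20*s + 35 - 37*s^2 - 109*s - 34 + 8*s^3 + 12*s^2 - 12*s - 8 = 8*s^3 - 25*s^2 - 141*s + 18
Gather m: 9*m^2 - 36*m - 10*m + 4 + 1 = 9*m^2 - 46*m + 5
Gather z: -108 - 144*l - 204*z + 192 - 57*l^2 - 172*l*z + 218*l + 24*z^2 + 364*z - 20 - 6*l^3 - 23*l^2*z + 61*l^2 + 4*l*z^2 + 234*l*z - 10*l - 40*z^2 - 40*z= -6*l^3 + 4*l^2 + 64*l + z^2*(4*l - 16) + z*(-23*l^2 + 62*l + 120) + 64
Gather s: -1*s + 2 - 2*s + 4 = 6 - 3*s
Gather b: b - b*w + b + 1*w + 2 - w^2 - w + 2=b*(2 - w) - w^2 + 4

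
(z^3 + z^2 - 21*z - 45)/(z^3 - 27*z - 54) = (z - 5)/(z - 6)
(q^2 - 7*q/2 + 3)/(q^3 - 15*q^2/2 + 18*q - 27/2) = (q - 2)/(q^2 - 6*q + 9)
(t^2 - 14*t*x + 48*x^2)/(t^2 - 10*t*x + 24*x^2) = (-t + 8*x)/(-t + 4*x)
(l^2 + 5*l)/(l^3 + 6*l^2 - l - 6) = l*(l + 5)/(l^3 + 6*l^2 - l - 6)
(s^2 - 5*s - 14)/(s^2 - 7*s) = (s + 2)/s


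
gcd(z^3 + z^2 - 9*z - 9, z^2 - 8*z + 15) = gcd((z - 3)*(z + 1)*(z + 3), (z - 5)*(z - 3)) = z - 3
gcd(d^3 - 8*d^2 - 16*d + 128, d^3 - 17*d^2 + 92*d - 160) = d^2 - 12*d + 32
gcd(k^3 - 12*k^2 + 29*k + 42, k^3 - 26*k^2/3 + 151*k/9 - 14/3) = k - 6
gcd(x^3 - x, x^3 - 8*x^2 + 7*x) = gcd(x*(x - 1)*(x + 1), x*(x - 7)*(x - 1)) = x^2 - x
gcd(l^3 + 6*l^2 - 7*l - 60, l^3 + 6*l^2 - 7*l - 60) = l^3 + 6*l^2 - 7*l - 60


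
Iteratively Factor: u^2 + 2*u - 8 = (u - 2)*(u + 4)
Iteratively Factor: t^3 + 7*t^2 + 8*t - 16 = (t + 4)*(t^2 + 3*t - 4) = (t + 4)^2*(t - 1)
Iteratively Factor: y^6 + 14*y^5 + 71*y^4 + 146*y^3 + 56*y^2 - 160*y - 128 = (y + 4)*(y^5 + 10*y^4 + 31*y^3 + 22*y^2 - 32*y - 32) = (y + 2)*(y + 4)*(y^4 + 8*y^3 + 15*y^2 - 8*y - 16) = (y + 2)*(y + 4)^2*(y^3 + 4*y^2 - y - 4) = (y + 2)*(y + 4)^3*(y^2 - 1) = (y - 1)*(y + 2)*(y + 4)^3*(y + 1)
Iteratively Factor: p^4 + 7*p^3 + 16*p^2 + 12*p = (p + 2)*(p^3 + 5*p^2 + 6*p) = (p + 2)^2*(p^2 + 3*p) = p*(p + 2)^2*(p + 3)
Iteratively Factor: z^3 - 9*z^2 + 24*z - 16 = (z - 1)*(z^2 - 8*z + 16) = (z - 4)*(z - 1)*(z - 4)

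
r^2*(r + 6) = r^3 + 6*r^2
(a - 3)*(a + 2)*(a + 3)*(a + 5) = a^4 + 7*a^3 + a^2 - 63*a - 90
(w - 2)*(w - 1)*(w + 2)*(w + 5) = w^4 + 4*w^3 - 9*w^2 - 16*w + 20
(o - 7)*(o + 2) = o^2 - 5*o - 14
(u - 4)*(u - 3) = u^2 - 7*u + 12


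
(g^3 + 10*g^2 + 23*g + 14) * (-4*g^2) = -4*g^5 - 40*g^4 - 92*g^3 - 56*g^2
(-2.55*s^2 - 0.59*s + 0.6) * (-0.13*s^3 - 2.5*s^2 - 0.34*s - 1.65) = 0.3315*s^5 + 6.4517*s^4 + 2.264*s^3 + 2.9081*s^2 + 0.7695*s - 0.99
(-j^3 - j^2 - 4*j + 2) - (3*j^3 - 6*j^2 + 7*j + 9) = -4*j^3 + 5*j^2 - 11*j - 7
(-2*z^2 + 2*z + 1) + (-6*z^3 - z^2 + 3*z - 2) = -6*z^3 - 3*z^2 + 5*z - 1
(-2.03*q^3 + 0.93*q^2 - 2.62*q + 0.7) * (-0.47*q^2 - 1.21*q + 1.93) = 0.9541*q^5 + 2.0192*q^4 - 3.8118*q^3 + 4.6361*q^2 - 5.9036*q + 1.351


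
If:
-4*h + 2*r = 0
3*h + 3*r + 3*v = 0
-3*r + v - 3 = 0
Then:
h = -1/3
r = -2/3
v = 1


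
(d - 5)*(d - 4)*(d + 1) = d^3 - 8*d^2 + 11*d + 20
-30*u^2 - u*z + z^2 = (-6*u + z)*(5*u + z)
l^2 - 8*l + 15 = (l - 5)*(l - 3)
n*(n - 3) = n^2 - 3*n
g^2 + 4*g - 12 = (g - 2)*(g + 6)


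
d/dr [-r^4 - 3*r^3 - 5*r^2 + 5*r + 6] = -4*r^3 - 9*r^2 - 10*r + 5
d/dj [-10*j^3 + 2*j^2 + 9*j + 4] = -30*j^2 + 4*j + 9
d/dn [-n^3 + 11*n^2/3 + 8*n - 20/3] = -3*n^2 + 22*n/3 + 8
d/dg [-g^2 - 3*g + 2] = -2*g - 3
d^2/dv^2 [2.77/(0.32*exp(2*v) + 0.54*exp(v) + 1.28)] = (2.77*(0.64*exp(v) + 0.54)*(1.28*exp(v) + 1.08)*exp(v) - (3.5456*exp(v) + 1.4958)*(0.32*exp(2*v) + 0.54*exp(v) + 1.28))*exp(v)/(0.32*exp(2*v) + 0.54*exp(v) + 1.28)^3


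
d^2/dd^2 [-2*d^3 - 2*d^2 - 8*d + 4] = -12*d - 4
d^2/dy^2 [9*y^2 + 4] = 18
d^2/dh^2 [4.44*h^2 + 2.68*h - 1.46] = 8.88000000000000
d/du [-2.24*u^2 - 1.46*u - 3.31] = -4.48*u - 1.46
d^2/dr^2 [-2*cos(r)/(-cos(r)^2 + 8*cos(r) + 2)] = (cos(r) + 2)^2*(-148*cos(r) + 32*cos(2*r) + 4*cos(3*r) + 160)/(16*cos(r) - cos(2*r) + 3)^3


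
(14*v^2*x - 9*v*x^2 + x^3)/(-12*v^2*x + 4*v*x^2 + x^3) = (-7*v + x)/(6*v + x)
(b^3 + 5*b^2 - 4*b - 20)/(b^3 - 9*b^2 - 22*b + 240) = (b^2 - 4)/(b^2 - 14*b + 48)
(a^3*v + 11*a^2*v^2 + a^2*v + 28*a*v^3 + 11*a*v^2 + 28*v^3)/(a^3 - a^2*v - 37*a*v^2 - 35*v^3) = v*(-a^3 - 11*a^2*v - a^2 - 28*a*v^2 - 11*a*v - 28*v^2)/(-a^3 + a^2*v + 37*a*v^2 + 35*v^3)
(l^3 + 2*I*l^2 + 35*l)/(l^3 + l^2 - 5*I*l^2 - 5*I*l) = (l + 7*I)/(l + 1)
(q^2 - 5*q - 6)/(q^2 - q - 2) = (q - 6)/(q - 2)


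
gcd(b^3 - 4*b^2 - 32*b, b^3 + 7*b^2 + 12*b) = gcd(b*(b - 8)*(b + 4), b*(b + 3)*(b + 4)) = b^2 + 4*b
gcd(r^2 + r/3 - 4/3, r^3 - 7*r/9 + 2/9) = 1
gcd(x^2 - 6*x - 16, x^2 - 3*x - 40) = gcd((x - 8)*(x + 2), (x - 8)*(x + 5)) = x - 8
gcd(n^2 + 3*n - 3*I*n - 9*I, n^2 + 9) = n - 3*I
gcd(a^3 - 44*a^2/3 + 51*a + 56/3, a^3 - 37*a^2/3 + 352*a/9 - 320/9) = a - 8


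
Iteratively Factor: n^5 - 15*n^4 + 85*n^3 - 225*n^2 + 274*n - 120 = (n - 5)*(n^4 - 10*n^3 + 35*n^2 - 50*n + 24) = (n - 5)*(n - 4)*(n^3 - 6*n^2 + 11*n - 6) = (n - 5)*(n - 4)*(n - 3)*(n^2 - 3*n + 2) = (n - 5)*(n - 4)*(n - 3)*(n - 2)*(n - 1)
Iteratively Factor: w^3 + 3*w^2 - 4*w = (w)*(w^2 + 3*w - 4) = w*(w + 4)*(w - 1)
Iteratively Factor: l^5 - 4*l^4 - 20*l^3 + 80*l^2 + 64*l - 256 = (l + 4)*(l^4 - 8*l^3 + 12*l^2 + 32*l - 64) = (l - 4)*(l + 4)*(l^3 - 4*l^2 - 4*l + 16) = (l - 4)*(l + 2)*(l + 4)*(l^2 - 6*l + 8) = (l - 4)^2*(l + 2)*(l + 4)*(l - 2)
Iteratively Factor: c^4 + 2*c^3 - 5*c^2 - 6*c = (c + 3)*(c^3 - c^2 - 2*c) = (c - 2)*(c + 3)*(c^2 + c) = (c - 2)*(c + 1)*(c + 3)*(c)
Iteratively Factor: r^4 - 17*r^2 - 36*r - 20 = (r + 1)*(r^3 - r^2 - 16*r - 20) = (r + 1)*(r + 2)*(r^2 - 3*r - 10) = (r - 5)*(r + 1)*(r + 2)*(r + 2)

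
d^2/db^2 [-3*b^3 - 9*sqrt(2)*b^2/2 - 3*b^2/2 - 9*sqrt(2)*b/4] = -18*b - 9*sqrt(2) - 3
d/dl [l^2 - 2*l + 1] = 2*l - 2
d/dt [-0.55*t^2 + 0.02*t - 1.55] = 0.02 - 1.1*t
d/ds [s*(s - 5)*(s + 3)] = 3*s^2 - 4*s - 15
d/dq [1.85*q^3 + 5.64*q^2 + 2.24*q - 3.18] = 5.55*q^2 + 11.28*q + 2.24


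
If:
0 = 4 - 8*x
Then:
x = 1/2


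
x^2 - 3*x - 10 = (x - 5)*(x + 2)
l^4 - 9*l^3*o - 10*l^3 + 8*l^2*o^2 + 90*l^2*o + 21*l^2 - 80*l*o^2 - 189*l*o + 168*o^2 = (l - 7)*(l - 3)*(l - 8*o)*(l - o)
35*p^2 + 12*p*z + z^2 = (5*p + z)*(7*p + z)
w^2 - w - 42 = (w - 7)*(w + 6)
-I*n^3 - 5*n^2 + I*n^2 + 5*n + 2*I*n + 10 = (n - 2)*(n - 5*I)*(-I*n - I)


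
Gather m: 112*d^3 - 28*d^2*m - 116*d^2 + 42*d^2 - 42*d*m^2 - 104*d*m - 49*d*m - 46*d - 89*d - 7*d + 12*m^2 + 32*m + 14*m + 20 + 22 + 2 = 112*d^3 - 74*d^2 - 142*d + m^2*(12 - 42*d) + m*(-28*d^2 - 153*d + 46) + 44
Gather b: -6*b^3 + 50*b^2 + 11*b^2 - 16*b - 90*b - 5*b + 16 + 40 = -6*b^3 + 61*b^2 - 111*b + 56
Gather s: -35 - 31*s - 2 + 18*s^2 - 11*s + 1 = 18*s^2 - 42*s - 36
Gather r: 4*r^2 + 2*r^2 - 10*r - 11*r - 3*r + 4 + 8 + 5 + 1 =6*r^2 - 24*r + 18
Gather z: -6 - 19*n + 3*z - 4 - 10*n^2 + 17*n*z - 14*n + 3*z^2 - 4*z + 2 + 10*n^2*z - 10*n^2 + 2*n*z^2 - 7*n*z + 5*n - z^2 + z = -20*n^2 - 28*n + z^2*(2*n + 2) + z*(10*n^2 + 10*n) - 8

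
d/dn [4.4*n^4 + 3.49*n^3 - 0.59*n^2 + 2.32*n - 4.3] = 17.6*n^3 + 10.47*n^2 - 1.18*n + 2.32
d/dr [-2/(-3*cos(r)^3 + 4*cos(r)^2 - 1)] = 2*(9*cos(r) - 8)*sin(r)*cos(r)/(3*cos(r)^3 - 4*cos(r)^2 + 1)^2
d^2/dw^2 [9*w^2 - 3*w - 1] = 18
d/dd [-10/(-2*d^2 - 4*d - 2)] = 10*(-d - 1)/(d^2 + 2*d + 1)^2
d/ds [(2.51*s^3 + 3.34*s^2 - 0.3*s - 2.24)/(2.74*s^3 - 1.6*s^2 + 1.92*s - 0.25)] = (-13.1676*s^4 + 11.2824*s^3 + 22.4631*s^2 - 8.838*s + 4.3758)/(7.5076*s^6 - 8.768*s^5 + 13.0816*s^4 - 7.514*s^3 + 4.4864*s^2 - 0.96*s + 0.0625)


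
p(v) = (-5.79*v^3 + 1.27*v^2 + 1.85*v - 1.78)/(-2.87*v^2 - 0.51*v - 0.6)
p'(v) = (5.74*v + 0.51)*(-5.79*v^3 + 1.27*v^2 + 1.85*v - 1.78)/(-2.87*v^2 - 0.51*v - 0.6)^2 + (-17.37*v^2 + 2.54*v + 1.85)/(-2.87*v^2 - 0.51*v - 0.6)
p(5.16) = 9.47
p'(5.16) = 2.04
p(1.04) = 1.18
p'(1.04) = 1.57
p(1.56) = 2.12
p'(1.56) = 1.95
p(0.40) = 0.96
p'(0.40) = -2.19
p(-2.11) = -4.42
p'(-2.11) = 2.40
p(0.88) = 0.95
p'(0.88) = 1.24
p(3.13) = 5.31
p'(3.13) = 2.05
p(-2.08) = -4.35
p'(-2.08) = 2.42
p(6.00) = 11.18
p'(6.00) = 2.03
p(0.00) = 2.97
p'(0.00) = -5.60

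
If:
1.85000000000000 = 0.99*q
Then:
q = 1.87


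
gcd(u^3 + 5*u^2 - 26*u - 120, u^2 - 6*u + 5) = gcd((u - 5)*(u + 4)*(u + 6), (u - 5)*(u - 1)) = u - 5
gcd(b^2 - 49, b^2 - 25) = 1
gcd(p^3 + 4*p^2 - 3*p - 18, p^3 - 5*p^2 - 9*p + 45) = p + 3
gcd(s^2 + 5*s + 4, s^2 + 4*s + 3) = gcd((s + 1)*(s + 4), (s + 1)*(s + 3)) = s + 1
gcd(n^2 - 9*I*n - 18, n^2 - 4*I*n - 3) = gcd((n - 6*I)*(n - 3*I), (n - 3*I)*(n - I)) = n - 3*I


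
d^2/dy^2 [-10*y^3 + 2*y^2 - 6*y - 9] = 4 - 60*y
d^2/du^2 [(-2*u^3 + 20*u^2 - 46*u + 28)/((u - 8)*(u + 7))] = 56*(-5*u^3 + 111*u^2 - 951*u + 2389)/(u^6 - 3*u^5 - 165*u^4 + 335*u^3 + 9240*u^2 - 9408*u - 175616)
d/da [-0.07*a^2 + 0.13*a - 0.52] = 0.13 - 0.14*a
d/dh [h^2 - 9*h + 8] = 2*h - 9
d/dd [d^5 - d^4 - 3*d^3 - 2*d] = 5*d^4 - 4*d^3 - 9*d^2 - 2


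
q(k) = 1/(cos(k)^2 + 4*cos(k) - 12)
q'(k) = (2*sin(k)*cos(k) + 4*sin(k))/(cos(k)^2 + 4*cos(k) - 12)^2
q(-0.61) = -0.12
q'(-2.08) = -0.01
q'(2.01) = 0.02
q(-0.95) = -0.11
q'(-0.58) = -0.05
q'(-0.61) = -0.05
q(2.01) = -0.07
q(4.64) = -0.08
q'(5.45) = -0.05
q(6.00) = -0.14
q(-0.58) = -0.13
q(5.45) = -0.11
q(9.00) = -0.07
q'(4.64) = -0.03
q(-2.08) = -0.07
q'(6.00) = -0.03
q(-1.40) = -0.09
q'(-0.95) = -0.05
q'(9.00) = 0.00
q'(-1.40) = -0.03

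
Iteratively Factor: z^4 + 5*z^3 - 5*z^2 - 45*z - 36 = (z + 1)*(z^3 + 4*z^2 - 9*z - 36) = (z + 1)*(z + 3)*(z^2 + z - 12) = (z - 3)*(z + 1)*(z + 3)*(z + 4)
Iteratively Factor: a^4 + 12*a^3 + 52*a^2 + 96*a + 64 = (a + 2)*(a^3 + 10*a^2 + 32*a + 32) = (a + 2)*(a + 4)*(a^2 + 6*a + 8) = (a + 2)*(a + 4)^2*(a + 2)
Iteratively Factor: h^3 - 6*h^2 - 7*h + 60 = (h + 3)*(h^2 - 9*h + 20) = (h - 4)*(h + 3)*(h - 5)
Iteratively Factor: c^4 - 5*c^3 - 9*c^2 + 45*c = (c)*(c^3 - 5*c^2 - 9*c + 45) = c*(c - 5)*(c^2 - 9) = c*(c - 5)*(c + 3)*(c - 3)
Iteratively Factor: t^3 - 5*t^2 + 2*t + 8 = (t - 4)*(t^2 - t - 2) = (t - 4)*(t + 1)*(t - 2)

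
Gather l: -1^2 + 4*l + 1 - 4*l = 0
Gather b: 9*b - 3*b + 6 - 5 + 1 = 6*b + 2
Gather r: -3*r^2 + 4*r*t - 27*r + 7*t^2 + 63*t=-3*r^2 + r*(4*t - 27) + 7*t^2 + 63*t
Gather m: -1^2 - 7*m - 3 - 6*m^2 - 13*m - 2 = -6*m^2 - 20*m - 6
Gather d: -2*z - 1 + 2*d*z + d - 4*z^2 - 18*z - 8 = d*(2*z + 1) - 4*z^2 - 20*z - 9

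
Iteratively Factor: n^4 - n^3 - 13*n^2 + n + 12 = (n - 1)*(n^3 - 13*n - 12) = (n - 1)*(n + 3)*(n^2 - 3*n - 4) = (n - 4)*(n - 1)*(n + 3)*(n + 1)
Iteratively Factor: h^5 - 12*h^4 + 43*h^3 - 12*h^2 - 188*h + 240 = (h - 4)*(h^4 - 8*h^3 + 11*h^2 + 32*h - 60) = (h - 5)*(h - 4)*(h^3 - 3*h^2 - 4*h + 12) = (h - 5)*(h - 4)*(h - 2)*(h^2 - h - 6) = (h - 5)*(h - 4)*(h - 2)*(h + 2)*(h - 3)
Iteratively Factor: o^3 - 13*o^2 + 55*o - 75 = (o - 5)*(o^2 - 8*o + 15) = (o - 5)*(o - 3)*(o - 5)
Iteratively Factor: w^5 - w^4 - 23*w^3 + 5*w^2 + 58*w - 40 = (w - 1)*(w^4 - 23*w^2 - 18*w + 40) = (w - 1)^2*(w^3 + w^2 - 22*w - 40) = (w - 5)*(w - 1)^2*(w^2 + 6*w + 8) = (w - 5)*(w - 1)^2*(w + 4)*(w + 2)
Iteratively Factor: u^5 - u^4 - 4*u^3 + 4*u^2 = (u)*(u^4 - u^3 - 4*u^2 + 4*u) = u^2*(u^3 - u^2 - 4*u + 4) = u^2*(u + 2)*(u^2 - 3*u + 2) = u^2*(u - 1)*(u + 2)*(u - 2)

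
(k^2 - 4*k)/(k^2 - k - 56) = k*(4 - k)/(-k^2 + k + 56)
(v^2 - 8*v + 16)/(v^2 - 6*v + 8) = (v - 4)/(v - 2)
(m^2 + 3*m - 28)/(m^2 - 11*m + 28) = (m + 7)/(m - 7)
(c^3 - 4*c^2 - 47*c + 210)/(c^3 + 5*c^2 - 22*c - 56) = (c^2 - 11*c + 30)/(c^2 - 2*c - 8)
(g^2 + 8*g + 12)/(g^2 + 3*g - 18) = (g + 2)/(g - 3)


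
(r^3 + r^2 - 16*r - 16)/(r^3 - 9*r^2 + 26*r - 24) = (r^2 + 5*r + 4)/(r^2 - 5*r + 6)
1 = 1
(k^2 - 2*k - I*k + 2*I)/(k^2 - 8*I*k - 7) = (k - 2)/(k - 7*I)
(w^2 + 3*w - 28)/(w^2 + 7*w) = (w - 4)/w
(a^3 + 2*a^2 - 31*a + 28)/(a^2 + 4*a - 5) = (a^2 + 3*a - 28)/(a + 5)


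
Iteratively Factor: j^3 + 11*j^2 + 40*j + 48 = (j + 4)*(j^2 + 7*j + 12) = (j + 3)*(j + 4)*(j + 4)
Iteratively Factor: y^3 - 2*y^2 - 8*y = (y + 2)*(y^2 - 4*y) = y*(y + 2)*(y - 4)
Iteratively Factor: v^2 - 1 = (v + 1)*(v - 1)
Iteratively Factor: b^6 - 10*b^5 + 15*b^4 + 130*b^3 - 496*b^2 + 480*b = (b)*(b^5 - 10*b^4 + 15*b^3 + 130*b^2 - 496*b + 480) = b*(b - 3)*(b^4 - 7*b^3 - 6*b^2 + 112*b - 160) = b*(b - 5)*(b - 3)*(b^3 - 2*b^2 - 16*b + 32) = b*(b - 5)*(b - 3)*(b - 2)*(b^2 - 16) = b*(b - 5)*(b - 3)*(b - 2)*(b + 4)*(b - 4)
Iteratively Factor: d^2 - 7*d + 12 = (d - 3)*(d - 4)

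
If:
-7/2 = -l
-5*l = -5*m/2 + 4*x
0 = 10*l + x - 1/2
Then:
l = 7/2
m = -241/5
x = -69/2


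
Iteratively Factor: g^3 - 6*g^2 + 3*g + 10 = (g - 5)*(g^2 - g - 2) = (g - 5)*(g - 2)*(g + 1)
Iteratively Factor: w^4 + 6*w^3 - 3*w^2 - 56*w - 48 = (w - 3)*(w^3 + 9*w^2 + 24*w + 16) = (w - 3)*(w + 4)*(w^2 + 5*w + 4) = (w - 3)*(w + 4)^2*(w + 1)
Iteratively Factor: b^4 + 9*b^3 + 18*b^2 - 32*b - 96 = (b + 4)*(b^3 + 5*b^2 - 2*b - 24) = (b + 3)*(b + 4)*(b^2 + 2*b - 8) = (b + 3)*(b + 4)^2*(b - 2)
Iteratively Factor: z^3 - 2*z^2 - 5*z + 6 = (z + 2)*(z^2 - 4*z + 3) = (z - 3)*(z + 2)*(z - 1)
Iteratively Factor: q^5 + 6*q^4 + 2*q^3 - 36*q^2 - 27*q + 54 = (q + 3)*(q^4 + 3*q^3 - 7*q^2 - 15*q + 18) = (q - 1)*(q + 3)*(q^3 + 4*q^2 - 3*q - 18) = (q - 1)*(q + 3)^2*(q^2 + q - 6) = (q - 2)*(q - 1)*(q + 3)^2*(q + 3)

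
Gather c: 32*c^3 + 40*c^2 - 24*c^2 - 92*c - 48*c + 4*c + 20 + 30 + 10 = 32*c^3 + 16*c^2 - 136*c + 60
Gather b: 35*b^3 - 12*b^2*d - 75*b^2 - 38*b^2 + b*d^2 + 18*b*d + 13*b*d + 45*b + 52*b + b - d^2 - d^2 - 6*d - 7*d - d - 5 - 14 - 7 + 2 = 35*b^3 + b^2*(-12*d - 113) + b*(d^2 + 31*d + 98) - 2*d^2 - 14*d - 24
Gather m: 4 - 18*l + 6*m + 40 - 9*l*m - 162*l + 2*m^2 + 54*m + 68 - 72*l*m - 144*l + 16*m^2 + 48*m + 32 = -324*l + 18*m^2 + m*(108 - 81*l) + 144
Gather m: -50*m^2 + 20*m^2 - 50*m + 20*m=-30*m^2 - 30*m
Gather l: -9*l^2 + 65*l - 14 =-9*l^2 + 65*l - 14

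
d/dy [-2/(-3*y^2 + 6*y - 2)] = 12*(1 - y)/(3*y^2 - 6*y + 2)^2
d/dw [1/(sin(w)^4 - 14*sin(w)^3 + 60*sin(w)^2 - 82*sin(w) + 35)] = 2*(19*sin(w) + 2*cos(w)^2 - 43)*cos(w)/((sin(w) - 7)^2*(sin(w) - 5)^2*(sin(w) - 1)^3)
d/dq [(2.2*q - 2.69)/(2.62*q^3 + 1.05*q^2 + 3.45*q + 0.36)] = (-11.528*q^3 + 18.8334*q^2 + 5.649*q + 10.0725)/(6.8644*q^6 + 5.502*q^5 + 19.1805*q^4 + 9.1314*q^3 + 12.6585*q^2 + 2.484*q + 0.1296)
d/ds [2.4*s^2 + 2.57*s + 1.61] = 4.8*s + 2.57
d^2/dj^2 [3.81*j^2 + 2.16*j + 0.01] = 7.62000000000000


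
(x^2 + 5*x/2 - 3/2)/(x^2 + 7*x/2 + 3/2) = (2*x - 1)/(2*x + 1)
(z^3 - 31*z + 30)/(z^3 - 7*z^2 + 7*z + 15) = (z^2 + 5*z - 6)/(z^2 - 2*z - 3)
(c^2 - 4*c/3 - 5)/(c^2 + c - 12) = (c + 5/3)/(c + 4)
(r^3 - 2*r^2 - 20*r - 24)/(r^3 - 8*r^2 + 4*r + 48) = (r + 2)/(r - 4)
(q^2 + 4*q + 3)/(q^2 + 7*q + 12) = (q + 1)/(q + 4)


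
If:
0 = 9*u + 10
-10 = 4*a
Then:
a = -5/2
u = -10/9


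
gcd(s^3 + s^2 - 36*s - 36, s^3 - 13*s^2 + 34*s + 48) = s^2 - 5*s - 6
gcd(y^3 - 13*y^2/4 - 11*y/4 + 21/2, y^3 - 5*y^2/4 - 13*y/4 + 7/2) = y^2 - y/4 - 7/2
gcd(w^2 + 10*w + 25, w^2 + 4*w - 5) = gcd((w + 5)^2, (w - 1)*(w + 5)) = w + 5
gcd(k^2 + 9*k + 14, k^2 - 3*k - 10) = k + 2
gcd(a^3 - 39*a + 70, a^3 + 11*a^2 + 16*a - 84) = a^2 + 5*a - 14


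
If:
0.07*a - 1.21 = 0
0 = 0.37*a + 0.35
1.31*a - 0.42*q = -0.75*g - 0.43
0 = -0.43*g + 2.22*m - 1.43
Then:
No Solution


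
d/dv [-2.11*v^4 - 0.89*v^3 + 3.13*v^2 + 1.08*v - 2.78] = -8.44*v^3 - 2.67*v^2 + 6.26*v + 1.08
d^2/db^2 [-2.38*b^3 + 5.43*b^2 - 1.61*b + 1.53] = 10.86 - 14.28*b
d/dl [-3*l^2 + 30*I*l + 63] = -6*l + 30*I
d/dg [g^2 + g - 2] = 2*g + 1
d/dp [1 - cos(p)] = sin(p)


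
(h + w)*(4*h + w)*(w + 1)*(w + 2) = 4*h^2*w^2 + 12*h^2*w + 8*h^2 + 5*h*w^3 + 15*h*w^2 + 10*h*w + w^4 + 3*w^3 + 2*w^2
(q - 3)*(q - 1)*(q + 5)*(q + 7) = q^4 + 8*q^3 - 10*q^2 - 104*q + 105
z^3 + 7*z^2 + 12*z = z*(z + 3)*(z + 4)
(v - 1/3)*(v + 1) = v^2 + 2*v/3 - 1/3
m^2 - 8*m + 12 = (m - 6)*(m - 2)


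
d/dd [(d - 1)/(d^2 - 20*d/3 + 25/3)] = 3*(-3*d^2 + 6*d + 5)/(9*d^4 - 120*d^3 + 550*d^2 - 1000*d + 625)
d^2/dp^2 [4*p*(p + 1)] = 8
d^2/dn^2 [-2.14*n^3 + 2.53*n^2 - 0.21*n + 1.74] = 5.06 - 12.84*n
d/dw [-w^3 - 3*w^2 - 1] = 3*w*(-w - 2)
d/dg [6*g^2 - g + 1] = 12*g - 1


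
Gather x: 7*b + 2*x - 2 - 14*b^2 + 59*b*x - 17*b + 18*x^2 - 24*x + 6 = -14*b^2 - 10*b + 18*x^2 + x*(59*b - 22) + 4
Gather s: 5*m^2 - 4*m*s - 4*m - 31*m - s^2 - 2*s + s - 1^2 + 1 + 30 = 5*m^2 - 35*m - s^2 + s*(-4*m - 1) + 30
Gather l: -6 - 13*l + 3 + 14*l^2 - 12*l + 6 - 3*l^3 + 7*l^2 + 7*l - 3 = -3*l^3 + 21*l^2 - 18*l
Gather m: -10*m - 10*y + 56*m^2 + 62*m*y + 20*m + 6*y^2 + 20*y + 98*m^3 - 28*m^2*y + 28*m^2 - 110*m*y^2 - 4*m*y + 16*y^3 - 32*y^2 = 98*m^3 + m^2*(84 - 28*y) + m*(-110*y^2 + 58*y + 10) + 16*y^3 - 26*y^2 + 10*y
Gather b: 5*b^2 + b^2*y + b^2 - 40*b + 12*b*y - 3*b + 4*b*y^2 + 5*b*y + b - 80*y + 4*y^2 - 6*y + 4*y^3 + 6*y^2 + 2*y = b^2*(y + 6) + b*(4*y^2 + 17*y - 42) + 4*y^3 + 10*y^2 - 84*y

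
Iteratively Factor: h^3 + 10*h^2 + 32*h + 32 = (h + 4)*(h^2 + 6*h + 8) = (h + 4)^2*(h + 2)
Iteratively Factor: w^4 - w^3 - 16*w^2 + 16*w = (w + 4)*(w^3 - 5*w^2 + 4*w) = (w - 4)*(w + 4)*(w^2 - w) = w*(w - 4)*(w + 4)*(w - 1)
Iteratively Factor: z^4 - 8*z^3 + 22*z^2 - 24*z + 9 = (z - 1)*(z^3 - 7*z^2 + 15*z - 9) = (z - 1)^2*(z^2 - 6*z + 9) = (z - 3)*(z - 1)^2*(z - 3)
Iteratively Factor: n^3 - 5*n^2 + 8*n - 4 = (n - 2)*(n^2 - 3*n + 2) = (n - 2)*(n - 1)*(n - 2)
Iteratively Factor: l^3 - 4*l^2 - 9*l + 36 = (l - 3)*(l^2 - l - 12) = (l - 4)*(l - 3)*(l + 3)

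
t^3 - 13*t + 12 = (t - 3)*(t - 1)*(t + 4)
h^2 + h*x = h*(h + x)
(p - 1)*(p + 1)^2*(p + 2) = p^4 + 3*p^3 + p^2 - 3*p - 2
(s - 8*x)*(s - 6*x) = s^2 - 14*s*x + 48*x^2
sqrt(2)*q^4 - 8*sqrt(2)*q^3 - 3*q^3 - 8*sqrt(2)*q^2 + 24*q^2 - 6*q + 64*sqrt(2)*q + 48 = (q - 8)*(q - 3*sqrt(2))*(q + sqrt(2))*(sqrt(2)*q + 1)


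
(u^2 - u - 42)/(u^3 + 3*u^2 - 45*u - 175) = (u + 6)/(u^2 + 10*u + 25)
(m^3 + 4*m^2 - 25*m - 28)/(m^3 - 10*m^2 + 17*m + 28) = (m + 7)/(m - 7)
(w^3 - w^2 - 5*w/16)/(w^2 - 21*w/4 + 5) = w*(4*w + 1)/(4*(w - 4))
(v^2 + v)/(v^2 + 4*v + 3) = v/(v + 3)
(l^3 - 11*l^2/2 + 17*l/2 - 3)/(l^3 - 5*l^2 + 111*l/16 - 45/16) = 8*(2*l^2 - 5*l + 2)/(16*l^2 - 32*l + 15)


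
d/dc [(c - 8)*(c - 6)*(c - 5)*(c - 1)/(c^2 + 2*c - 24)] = 2*(c^5 - 7*c^4 - 88*c^3 + 1036*c^2 - 3528*c + 4056)/(c^4 + 4*c^3 - 44*c^2 - 96*c + 576)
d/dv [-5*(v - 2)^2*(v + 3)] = -15*v^2 + 10*v + 40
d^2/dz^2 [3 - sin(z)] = sin(z)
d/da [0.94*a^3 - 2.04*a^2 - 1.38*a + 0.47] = 2.82*a^2 - 4.08*a - 1.38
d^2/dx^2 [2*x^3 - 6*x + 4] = 12*x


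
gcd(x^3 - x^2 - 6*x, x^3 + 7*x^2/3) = x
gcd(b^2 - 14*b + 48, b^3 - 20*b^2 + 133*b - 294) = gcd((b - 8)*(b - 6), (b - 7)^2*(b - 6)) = b - 6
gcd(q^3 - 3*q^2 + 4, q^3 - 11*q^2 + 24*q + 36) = q + 1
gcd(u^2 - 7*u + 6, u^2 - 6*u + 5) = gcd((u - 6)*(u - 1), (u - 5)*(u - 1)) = u - 1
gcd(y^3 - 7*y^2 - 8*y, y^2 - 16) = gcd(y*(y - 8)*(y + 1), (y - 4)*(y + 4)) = 1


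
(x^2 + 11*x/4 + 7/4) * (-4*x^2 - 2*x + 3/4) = -4*x^4 - 13*x^3 - 47*x^2/4 - 23*x/16 + 21/16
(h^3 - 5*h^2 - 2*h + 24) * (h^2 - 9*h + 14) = h^5 - 14*h^4 + 57*h^3 - 28*h^2 - 244*h + 336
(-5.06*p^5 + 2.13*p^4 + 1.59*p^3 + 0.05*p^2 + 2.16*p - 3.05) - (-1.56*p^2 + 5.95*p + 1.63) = -5.06*p^5 + 2.13*p^4 + 1.59*p^3 + 1.61*p^2 - 3.79*p - 4.68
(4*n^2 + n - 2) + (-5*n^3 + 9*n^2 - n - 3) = -5*n^3 + 13*n^2 - 5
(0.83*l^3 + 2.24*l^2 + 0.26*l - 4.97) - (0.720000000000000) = 0.83*l^3 + 2.24*l^2 + 0.26*l - 5.69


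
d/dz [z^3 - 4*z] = 3*z^2 - 4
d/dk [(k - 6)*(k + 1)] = 2*k - 5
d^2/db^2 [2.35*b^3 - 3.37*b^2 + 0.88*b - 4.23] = 14.1*b - 6.74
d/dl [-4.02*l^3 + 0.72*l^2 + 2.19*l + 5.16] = -12.06*l^2 + 1.44*l + 2.19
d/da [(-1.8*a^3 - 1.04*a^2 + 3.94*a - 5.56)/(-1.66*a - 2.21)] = (5.976*a^3 + 13.6604*a^2 + 4.5968*a - 17.937)/(2.7556*a^2 + 7.3372*a + 4.8841)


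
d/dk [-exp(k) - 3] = -exp(k)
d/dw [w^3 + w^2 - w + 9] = 3*w^2 + 2*w - 1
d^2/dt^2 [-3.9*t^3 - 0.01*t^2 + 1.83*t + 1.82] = -23.4*t - 0.02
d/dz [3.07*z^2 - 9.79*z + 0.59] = 6.14*z - 9.79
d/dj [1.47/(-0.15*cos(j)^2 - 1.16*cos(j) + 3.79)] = -(0.441*cos(j) + 1.7052)*sin(j)/(0.15*cos(j)^2 + 1.16*cos(j) - 3.79)^2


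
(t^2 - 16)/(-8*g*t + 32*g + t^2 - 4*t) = (t + 4)/(-8*g + t)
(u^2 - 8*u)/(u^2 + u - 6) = u*(u - 8)/(u^2 + u - 6)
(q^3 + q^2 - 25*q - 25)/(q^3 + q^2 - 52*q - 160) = (q^2 - 4*q - 5)/(q^2 - 4*q - 32)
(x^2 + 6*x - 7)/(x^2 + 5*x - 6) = (x + 7)/(x + 6)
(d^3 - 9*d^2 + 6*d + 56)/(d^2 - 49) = (d^2 - 2*d - 8)/(d + 7)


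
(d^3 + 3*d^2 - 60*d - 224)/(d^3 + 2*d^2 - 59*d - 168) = (d + 4)/(d + 3)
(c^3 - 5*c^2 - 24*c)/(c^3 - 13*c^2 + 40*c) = (c + 3)/(c - 5)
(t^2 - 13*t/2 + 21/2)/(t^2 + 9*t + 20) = (2*t^2 - 13*t + 21)/(2*(t^2 + 9*t + 20))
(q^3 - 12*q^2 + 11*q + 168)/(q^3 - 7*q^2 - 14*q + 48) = (q - 7)/(q - 2)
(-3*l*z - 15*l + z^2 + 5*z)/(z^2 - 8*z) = (-3*l*z - 15*l + z^2 + 5*z)/(z*(z - 8))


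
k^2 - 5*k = k*(k - 5)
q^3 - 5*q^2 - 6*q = q*(q - 6)*(q + 1)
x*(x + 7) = x^2 + 7*x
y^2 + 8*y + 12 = (y + 2)*(y + 6)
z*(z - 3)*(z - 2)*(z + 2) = z^4 - 3*z^3 - 4*z^2 + 12*z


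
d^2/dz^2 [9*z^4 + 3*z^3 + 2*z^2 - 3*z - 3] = 108*z^2 + 18*z + 4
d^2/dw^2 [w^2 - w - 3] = 2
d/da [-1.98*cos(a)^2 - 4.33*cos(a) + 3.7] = (3.96*cos(a) + 4.33)*sin(a)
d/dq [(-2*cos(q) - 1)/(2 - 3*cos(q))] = 7*sin(q)/(3*cos(q) - 2)^2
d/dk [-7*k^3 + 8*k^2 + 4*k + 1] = -21*k^2 + 16*k + 4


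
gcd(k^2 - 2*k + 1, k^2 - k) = k - 1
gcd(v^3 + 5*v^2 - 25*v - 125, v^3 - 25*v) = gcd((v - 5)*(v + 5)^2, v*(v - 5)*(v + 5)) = v^2 - 25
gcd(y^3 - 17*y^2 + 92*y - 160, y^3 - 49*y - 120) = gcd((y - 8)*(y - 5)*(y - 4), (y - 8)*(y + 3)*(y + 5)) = y - 8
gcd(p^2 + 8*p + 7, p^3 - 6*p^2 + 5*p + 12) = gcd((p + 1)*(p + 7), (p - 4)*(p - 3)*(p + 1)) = p + 1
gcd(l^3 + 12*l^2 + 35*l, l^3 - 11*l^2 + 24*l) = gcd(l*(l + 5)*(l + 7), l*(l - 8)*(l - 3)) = l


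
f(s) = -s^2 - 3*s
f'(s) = -2*s - 3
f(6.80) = -66.64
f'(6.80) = -16.60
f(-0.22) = 0.61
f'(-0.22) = -2.56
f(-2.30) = 1.61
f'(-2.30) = 1.60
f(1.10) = -4.51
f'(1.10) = -5.20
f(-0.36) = 0.95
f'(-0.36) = -2.28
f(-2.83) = 0.48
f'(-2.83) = 2.66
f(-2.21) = 1.75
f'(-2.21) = 1.42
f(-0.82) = 1.79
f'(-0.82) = -1.36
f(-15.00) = -180.00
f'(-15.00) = 27.00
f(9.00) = -108.00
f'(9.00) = -21.00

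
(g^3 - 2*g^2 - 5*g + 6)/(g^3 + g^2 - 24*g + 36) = (g^2 + g - 2)/(g^2 + 4*g - 12)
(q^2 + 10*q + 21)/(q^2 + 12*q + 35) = (q + 3)/(q + 5)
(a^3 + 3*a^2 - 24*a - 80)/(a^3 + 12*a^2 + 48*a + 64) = (a - 5)/(a + 4)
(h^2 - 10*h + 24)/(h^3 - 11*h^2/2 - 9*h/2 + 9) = 2*(h - 4)/(2*h^2 + h - 3)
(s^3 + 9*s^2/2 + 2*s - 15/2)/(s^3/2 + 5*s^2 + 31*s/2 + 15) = (2*s^2 + 3*s - 5)/(s^2 + 7*s + 10)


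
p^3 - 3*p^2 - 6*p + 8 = (p - 4)*(p - 1)*(p + 2)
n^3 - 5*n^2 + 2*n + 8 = (n - 4)*(n - 2)*(n + 1)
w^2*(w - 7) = w^3 - 7*w^2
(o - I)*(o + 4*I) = o^2 + 3*I*o + 4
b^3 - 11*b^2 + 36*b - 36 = (b - 6)*(b - 3)*(b - 2)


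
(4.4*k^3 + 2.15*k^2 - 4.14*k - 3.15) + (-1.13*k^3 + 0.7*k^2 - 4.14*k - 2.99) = 3.27*k^3 + 2.85*k^2 - 8.28*k - 6.14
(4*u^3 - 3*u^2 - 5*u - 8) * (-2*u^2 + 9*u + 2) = -8*u^5 + 42*u^4 - 9*u^3 - 35*u^2 - 82*u - 16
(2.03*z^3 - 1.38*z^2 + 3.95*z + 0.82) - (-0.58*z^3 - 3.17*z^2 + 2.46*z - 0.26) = 2.61*z^3 + 1.79*z^2 + 1.49*z + 1.08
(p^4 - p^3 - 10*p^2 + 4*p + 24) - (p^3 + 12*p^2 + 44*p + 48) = p^4 - 2*p^3 - 22*p^2 - 40*p - 24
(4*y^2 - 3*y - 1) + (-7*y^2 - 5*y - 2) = -3*y^2 - 8*y - 3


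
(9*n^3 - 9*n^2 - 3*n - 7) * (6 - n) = -9*n^4 + 63*n^3 - 51*n^2 - 11*n - 42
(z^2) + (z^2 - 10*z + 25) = 2*z^2 - 10*z + 25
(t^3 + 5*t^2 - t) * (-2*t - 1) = -2*t^4 - 11*t^3 - 3*t^2 + t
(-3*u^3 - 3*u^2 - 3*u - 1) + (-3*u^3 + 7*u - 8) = -6*u^3 - 3*u^2 + 4*u - 9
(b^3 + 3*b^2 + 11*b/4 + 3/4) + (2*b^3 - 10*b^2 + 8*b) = 3*b^3 - 7*b^2 + 43*b/4 + 3/4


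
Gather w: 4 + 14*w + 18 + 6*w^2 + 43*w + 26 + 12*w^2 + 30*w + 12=18*w^2 + 87*w + 60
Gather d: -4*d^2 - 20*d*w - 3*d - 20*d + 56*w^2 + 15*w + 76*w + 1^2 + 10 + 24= -4*d^2 + d*(-20*w - 23) + 56*w^2 + 91*w + 35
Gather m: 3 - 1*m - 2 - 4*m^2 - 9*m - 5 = -4*m^2 - 10*m - 4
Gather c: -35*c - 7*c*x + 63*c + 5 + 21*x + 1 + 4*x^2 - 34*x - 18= c*(28 - 7*x) + 4*x^2 - 13*x - 12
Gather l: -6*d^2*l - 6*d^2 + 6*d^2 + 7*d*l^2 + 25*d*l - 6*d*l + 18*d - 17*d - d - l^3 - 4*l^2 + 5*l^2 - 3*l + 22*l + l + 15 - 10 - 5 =-l^3 + l^2*(7*d + 1) + l*(-6*d^2 + 19*d + 20)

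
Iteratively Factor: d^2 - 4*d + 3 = (d - 3)*(d - 1)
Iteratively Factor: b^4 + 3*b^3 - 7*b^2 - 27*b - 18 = (b + 3)*(b^3 - 7*b - 6) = (b + 2)*(b + 3)*(b^2 - 2*b - 3) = (b + 1)*(b + 2)*(b + 3)*(b - 3)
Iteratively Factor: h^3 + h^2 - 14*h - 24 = (h - 4)*(h^2 + 5*h + 6) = (h - 4)*(h + 3)*(h + 2)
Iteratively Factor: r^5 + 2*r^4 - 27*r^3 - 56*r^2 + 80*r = (r - 5)*(r^4 + 7*r^3 + 8*r^2 - 16*r) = (r - 5)*(r + 4)*(r^3 + 3*r^2 - 4*r) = (r - 5)*(r - 1)*(r + 4)*(r^2 + 4*r) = (r - 5)*(r - 1)*(r + 4)^2*(r)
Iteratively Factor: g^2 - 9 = (g + 3)*(g - 3)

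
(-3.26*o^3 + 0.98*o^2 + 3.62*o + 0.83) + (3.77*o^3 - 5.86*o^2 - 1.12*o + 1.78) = 0.51*o^3 - 4.88*o^2 + 2.5*o + 2.61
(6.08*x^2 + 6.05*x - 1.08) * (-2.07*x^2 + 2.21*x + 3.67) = -12.5856*x^4 + 0.913300000000001*x^3 + 37.9197*x^2 + 19.8167*x - 3.9636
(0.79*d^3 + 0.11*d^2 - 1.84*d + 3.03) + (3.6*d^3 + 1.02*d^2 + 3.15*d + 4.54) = 4.39*d^3 + 1.13*d^2 + 1.31*d + 7.57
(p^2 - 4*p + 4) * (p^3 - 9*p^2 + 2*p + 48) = p^5 - 13*p^4 + 42*p^3 + 4*p^2 - 184*p + 192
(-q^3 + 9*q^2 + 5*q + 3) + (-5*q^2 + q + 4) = -q^3 + 4*q^2 + 6*q + 7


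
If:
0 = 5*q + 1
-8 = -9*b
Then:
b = 8/9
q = -1/5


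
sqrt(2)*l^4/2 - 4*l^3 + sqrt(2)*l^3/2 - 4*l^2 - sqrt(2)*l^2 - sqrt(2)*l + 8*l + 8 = (l - 4*sqrt(2))*(l - sqrt(2))*(l + sqrt(2))*(sqrt(2)*l/2 + sqrt(2)/2)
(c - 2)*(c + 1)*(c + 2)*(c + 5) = c^4 + 6*c^3 + c^2 - 24*c - 20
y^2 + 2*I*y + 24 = (y - 4*I)*(y + 6*I)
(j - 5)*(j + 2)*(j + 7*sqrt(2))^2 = j^4 - 3*j^3 + 14*sqrt(2)*j^3 - 42*sqrt(2)*j^2 + 88*j^2 - 294*j - 140*sqrt(2)*j - 980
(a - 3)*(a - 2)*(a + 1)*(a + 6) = a^4 + 2*a^3 - 23*a^2 + 12*a + 36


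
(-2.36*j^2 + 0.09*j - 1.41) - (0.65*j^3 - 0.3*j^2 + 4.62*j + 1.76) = -0.65*j^3 - 2.06*j^2 - 4.53*j - 3.17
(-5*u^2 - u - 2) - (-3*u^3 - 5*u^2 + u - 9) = 3*u^3 - 2*u + 7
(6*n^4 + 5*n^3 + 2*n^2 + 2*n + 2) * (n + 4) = 6*n^5 + 29*n^4 + 22*n^3 + 10*n^2 + 10*n + 8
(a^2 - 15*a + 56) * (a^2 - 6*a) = a^4 - 21*a^3 + 146*a^2 - 336*a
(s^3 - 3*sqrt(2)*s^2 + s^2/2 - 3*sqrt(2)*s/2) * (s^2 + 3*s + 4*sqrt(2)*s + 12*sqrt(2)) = s^5 + sqrt(2)*s^4 + 7*s^4/2 - 45*s^3/2 + 7*sqrt(2)*s^3/2 - 84*s^2 + 3*sqrt(2)*s^2/2 - 36*s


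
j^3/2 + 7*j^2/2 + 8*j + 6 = (j/2 + 1)*(j + 2)*(j + 3)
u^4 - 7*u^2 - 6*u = u*(u - 3)*(u + 1)*(u + 2)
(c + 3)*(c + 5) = c^2 + 8*c + 15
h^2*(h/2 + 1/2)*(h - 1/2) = h^4/2 + h^3/4 - h^2/4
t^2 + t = t*(t + 1)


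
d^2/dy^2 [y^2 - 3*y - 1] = 2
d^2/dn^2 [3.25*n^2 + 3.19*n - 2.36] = 6.50000000000000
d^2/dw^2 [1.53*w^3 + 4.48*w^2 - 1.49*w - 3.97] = 9.18*w + 8.96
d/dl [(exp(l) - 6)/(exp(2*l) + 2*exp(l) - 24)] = (-2*(exp(l) - 6)*(exp(l) + 1) + exp(2*l) + 2*exp(l) - 24)*exp(l)/(exp(2*l) + 2*exp(l) - 24)^2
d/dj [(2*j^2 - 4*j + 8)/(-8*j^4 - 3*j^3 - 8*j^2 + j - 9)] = 2*(16*j^5 - 45*j^4 + 116*j^3 + 21*j^2 + 46*j + 14)/(64*j^8 + 48*j^7 + 137*j^6 + 32*j^5 + 202*j^4 + 38*j^3 + 145*j^2 - 18*j + 81)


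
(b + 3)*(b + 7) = b^2 + 10*b + 21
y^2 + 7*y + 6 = (y + 1)*(y + 6)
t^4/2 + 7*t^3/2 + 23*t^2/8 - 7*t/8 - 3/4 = (t/2 + 1/2)*(t - 1/2)*(t + 1/2)*(t + 6)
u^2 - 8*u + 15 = (u - 5)*(u - 3)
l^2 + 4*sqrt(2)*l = l*(l + 4*sqrt(2))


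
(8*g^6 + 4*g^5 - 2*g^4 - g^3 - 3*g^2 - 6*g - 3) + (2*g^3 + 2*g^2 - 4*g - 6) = 8*g^6 + 4*g^5 - 2*g^4 + g^3 - g^2 - 10*g - 9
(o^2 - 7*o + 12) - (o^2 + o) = 12 - 8*o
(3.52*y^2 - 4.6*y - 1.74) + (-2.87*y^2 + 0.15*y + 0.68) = 0.65*y^2 - 4.45*y - 1.06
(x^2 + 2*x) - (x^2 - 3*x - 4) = 5*x + 4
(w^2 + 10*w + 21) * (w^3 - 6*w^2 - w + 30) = w^5 + 4*w^4 - 40*w^3 - 106*w^2 + 279*w + 630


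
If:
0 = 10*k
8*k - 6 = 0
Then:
No Solution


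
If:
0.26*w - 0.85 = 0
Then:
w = 3.27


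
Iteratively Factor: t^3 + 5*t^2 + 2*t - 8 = (t + 4)*(t^2 + t - 2) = (t - 1)*(t + 4)*(t + 2)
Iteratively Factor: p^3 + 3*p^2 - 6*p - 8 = (p - 2)*(p^2 + 5*p + 4) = (p - 2)*(p + 1)*(p + 4)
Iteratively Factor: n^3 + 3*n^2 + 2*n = (n + 2)*(n^2 + n) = n*(n + 2)*(n + 1)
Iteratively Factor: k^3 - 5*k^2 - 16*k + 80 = (k + 4)*(k^2 - 9*k + 20) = (k - 4)*(k + 4)*(k - 5)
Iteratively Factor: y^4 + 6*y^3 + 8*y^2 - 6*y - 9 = (y + 3)*(y^3 + 3*y^2 - y - 3) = (y - 1)*(y + 3)*(y^2 + 4*y + 3) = (y - 1)*(y + 3)^2*(y + 1)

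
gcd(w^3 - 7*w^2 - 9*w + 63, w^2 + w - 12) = w - 3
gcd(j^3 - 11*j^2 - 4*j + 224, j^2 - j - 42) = j - 7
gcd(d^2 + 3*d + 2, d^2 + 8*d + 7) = d + 1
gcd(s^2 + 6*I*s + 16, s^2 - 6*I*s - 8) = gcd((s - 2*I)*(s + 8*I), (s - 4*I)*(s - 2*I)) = s - 2*I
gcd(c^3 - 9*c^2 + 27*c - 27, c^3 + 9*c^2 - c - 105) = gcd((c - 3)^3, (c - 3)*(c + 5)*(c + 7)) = c - 3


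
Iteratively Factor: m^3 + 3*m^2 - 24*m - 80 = (m + 4)*(m^2 - m - 20) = (m - 5)*(m + 4)*(m + 4)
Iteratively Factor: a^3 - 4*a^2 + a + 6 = (a - 2)*(a^2 - 2*a - 3) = (a - 2)*(a + 1)*(a - 3)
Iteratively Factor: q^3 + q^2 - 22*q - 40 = (q + 4)*(q^2 - 3*q - 10) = (q - 5)*(q + 4)*(q + 2)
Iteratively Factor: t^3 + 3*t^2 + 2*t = (t)*(t^2 + 3*t + 2) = t*(t + 2)*(t + 1)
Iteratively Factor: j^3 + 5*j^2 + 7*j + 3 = (j + 1)*(j^2 + 4*j + 3) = (j + 1)^2*(j + 3)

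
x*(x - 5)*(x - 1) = x^3 - 6*x^2 + 5*x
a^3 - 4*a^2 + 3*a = a*(a - 3)*(a - 1)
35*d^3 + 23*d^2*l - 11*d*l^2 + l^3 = (-7*d + l)*(-5*d + l)*(d + l)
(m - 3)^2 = m^2 - 6*m + 9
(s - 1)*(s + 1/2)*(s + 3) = s^3 + 5*s^2/2 - 2*s - 3/2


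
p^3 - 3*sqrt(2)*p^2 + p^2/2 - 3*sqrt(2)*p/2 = p*(p + 1/2)*(p - 3*sqrt(2))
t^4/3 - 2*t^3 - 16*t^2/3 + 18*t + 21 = (t/3 + 1/3)*(t - 7)*(t - 3)*(t + 3)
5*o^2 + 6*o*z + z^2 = (o + z)*(5*o + z)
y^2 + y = y*(y + 1)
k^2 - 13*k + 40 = (k - 8)*(k - 5)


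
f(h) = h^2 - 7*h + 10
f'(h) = 2*h - 7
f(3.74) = -2.19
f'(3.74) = 0.48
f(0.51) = 6.69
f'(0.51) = -5.98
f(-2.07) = 28.77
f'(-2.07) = -11.14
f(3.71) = -2.21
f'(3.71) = 0.42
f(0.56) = 6.39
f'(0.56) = -5.88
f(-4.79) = 66.47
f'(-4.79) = -16.58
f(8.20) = 19.84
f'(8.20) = 9.40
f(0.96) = 4.20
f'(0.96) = -5.08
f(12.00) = 70.00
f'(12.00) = 17.00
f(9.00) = 28.00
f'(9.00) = 11.00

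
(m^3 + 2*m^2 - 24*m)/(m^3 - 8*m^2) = (m^2 + 2*m - 24)/(m*(m - 8))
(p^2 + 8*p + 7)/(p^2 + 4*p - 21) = (p + 1)/(p - 3)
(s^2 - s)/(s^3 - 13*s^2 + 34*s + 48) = s*(s - 1)/(s^3 - 13*s^2 + 34*s + 48)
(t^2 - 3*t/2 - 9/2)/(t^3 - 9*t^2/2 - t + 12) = (t - 3)/(t^2 - 6*t + 8)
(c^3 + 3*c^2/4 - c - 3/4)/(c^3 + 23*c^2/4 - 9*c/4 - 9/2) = (c + 1)/(c + 6)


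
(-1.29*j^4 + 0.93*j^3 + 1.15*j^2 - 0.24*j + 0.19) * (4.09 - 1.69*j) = 2.1801*j^5 - 6.8478*j^4 + 1.8602*j^3 + 5.1091*j^2 - 1.3027*j + 0.7771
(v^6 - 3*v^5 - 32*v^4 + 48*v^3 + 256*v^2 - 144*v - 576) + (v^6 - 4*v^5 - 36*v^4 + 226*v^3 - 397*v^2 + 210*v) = 2*v^6 - 7*v^5 - 68*v^4 + 274*v^3 - 141*v^2 + 66*v - 576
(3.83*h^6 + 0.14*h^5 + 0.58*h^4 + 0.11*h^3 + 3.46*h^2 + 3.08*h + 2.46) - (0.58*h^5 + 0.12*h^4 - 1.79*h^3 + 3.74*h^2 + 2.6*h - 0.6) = 3.83*h^6 - 0.44*h^5 + 0.46*h^4 + 1.9*h^3 - 0.28*h^2 + 0.48*h + 3.06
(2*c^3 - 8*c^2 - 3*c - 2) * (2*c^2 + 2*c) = 4*c^5 - 12*c^4 - 22*c^3 - 10*c^2 - 4*c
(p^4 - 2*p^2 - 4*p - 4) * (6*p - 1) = 6*p^5 - p^4 - 12*p^3 - 22*p^2 - 20*p + 4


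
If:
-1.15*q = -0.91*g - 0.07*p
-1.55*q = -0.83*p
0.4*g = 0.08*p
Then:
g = 0.00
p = 0.00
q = 0.00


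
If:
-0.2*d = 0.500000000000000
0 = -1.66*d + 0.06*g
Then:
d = -2.50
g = -69.17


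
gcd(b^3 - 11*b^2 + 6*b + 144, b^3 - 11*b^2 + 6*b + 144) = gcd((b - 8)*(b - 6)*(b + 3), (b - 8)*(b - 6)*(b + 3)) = b^3 - 11*b^2 + 6*b + 144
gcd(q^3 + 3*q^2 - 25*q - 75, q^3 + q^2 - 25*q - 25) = q^2 - 25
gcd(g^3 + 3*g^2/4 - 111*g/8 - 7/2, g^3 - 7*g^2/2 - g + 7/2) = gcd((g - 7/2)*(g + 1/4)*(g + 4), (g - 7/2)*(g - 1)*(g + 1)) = g - 7/2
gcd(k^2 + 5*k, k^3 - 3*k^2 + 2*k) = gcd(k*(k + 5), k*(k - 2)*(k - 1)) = k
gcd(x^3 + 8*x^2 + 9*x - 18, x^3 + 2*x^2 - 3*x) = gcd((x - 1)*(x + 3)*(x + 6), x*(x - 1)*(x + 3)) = x^2 + 2*x - 3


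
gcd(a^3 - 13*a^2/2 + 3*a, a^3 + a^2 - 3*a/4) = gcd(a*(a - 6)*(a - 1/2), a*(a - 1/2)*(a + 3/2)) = a^2 - a/2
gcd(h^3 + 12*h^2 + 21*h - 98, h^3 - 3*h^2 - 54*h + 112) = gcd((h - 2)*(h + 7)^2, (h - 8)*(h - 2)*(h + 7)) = h^2 + 5*h - 14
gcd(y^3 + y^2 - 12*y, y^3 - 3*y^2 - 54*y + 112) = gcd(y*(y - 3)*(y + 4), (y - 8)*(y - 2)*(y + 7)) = 1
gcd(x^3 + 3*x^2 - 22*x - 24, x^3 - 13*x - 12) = x^2 - 3*x - 4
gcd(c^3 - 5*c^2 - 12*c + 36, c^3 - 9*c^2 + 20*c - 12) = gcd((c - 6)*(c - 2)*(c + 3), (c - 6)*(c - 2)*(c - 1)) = c^2 - 8*c + 12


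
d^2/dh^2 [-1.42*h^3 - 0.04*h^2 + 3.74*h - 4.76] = -8.52*h - 0.08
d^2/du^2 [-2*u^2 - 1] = -4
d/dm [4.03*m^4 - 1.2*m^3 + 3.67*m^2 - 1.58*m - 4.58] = 16.12*m^3 - 3.6*m^2 + 7.34*m - 1.58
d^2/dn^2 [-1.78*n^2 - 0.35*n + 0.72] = -3.56000000000000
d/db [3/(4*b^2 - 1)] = -24*b/(4*b^2 - 1)^2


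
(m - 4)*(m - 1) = m^2 - 5*m + 4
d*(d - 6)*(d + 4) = d^3 - 2*d^2 - 24*d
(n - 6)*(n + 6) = n^2 - 36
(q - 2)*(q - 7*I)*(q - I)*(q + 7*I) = q^4 - 2*q^3 - I*q^3 + 49*q^2 + 2*I*q^2 - 98*q - 49*I*q + 98*I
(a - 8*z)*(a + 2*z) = a^2 - 6*a*z - 16*z^2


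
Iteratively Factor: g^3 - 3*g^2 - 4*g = (g)*(g^2 - 3*g - 4) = g*(g + 1)*(g - 4)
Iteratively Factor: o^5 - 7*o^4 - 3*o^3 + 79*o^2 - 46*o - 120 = (o - 4)*(o^4 - 3*o^3 - 15*o^2 + 19*o + 30) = (o - 5)*(o - 4)*(o^3 + 2*o^2 - 5*o - 6) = (o - 5)*(o - 4)*(o - 2)*(o^2 + 4*o + 3) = (o - 5)*(o - 4)*(o - 2)*(o + 1)*(o + 3)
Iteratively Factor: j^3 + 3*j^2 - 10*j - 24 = (j - 3)*(j^2 + 6*j + 8) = (j - 3)*(j + 4)*(j + 2)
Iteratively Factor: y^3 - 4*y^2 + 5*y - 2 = (y - 1)*(y^2 - 3*y + 2) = (y - 2)*(y - 1)*(y - 1)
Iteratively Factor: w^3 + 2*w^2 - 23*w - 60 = (w + 3)*(w^2 - w - 20) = (w - 5)*(w + 3)*(w + 4)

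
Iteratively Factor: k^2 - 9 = (k - 3)*(k + 3)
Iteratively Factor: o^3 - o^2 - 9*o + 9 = (o + 3)*(o^2 - 4*o + 3) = (o - 3)*(o + 3)*(o - 1)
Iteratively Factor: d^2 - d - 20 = (d + 4)*(d - 5)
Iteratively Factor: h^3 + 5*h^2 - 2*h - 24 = (h - 2)*(h^2 + 7*h + 12) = (h - 2)*(h + 3)*(h + 4)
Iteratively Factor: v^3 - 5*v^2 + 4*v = (v - 4)*(v^2 - v) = (v - 4)*(v - 1)*(v)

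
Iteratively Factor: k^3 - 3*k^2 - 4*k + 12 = (k + 2)*(k^2 - 5*k + 6) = (k - 3)*(k + 2)*(k - 2)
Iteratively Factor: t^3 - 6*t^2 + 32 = (t - 4)*(t^2 - 2*t - 8) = (t - 4)^2*(t + 2)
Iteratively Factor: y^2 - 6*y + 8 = (y - 2)*(y - 4)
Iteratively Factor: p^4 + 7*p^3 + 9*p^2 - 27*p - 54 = (p + 3)*(p^3 + 4*p^2 - 3*p - 18) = (p - 2)*(p + 3)*(p^2 + 6*p + 9) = (p - 2)*(p + 3)^2*(p + 3)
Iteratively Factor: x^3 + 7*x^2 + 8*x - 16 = (x - 1)*(x^2 + 8*x + 16) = (x - 1)*(x + 4)*(x + 4)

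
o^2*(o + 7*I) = o^3 + 7*I*o^2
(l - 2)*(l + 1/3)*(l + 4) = l^3 + 7*l^2/3 - 22*l/3 - 8/3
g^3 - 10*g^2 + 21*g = g*(g - 7)*(g - 3)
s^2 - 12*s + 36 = (s - 6)^2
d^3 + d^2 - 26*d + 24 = (d - 4)*(d - 1)*(d + 6)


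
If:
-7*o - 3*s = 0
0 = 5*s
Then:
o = 0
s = 0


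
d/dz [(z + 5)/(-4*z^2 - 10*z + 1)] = (4*z^2 + 40*z + 51)/(16*z^4 + 80*z^3 + 92*z^2 - 20*z + 1)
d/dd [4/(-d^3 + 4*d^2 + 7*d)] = 4*(3*d^2 - 8*d - 7)/(d^2*(-d^2 + 4*d + 7)^2)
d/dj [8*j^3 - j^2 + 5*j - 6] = 24*j^2 - 2*j + 5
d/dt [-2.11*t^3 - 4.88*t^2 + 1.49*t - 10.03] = -6.33*t^2 - 9.76*t + 1.49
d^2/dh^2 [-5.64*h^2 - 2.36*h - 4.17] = -11.2800000000000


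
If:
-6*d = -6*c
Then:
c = d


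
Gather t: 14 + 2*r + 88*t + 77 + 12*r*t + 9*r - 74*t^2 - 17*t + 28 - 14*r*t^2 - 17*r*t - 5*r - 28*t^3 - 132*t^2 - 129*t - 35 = 6*r - 28*t^3 + t^2*(-14*r - 206) + t*(-5*r - 58) + 84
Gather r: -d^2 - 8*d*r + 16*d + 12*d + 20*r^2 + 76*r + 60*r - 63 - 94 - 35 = -d^2 + 28*d + 20*r^2 + r*(136 - 8*d) - 192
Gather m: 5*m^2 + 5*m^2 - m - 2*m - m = 10*m^2 - 4*m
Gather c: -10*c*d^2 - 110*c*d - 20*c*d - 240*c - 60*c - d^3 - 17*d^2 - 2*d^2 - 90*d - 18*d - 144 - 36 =c*(-10*d^2 - 130*d - 300) - d^3 - 19*d^2 - 108*d - 180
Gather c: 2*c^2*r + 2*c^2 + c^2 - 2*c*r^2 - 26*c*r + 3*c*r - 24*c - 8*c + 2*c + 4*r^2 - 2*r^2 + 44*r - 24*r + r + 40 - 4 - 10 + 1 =c^2*(2*r + 3) + c*(-2*r^2 - 23*r - 30) + 2*r^2 + 21*r + 27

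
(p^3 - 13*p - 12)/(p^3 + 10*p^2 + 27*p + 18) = (p - 4)/(p + 6)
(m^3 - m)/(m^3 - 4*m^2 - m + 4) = m/(m - 4)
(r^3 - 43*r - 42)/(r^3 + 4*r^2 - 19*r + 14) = (r^3 - 43*r - 42)/(r^3 + 4*r^2 - 19*r + 14)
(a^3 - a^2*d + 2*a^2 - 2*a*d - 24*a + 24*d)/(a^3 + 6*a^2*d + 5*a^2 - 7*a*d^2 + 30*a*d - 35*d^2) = (a^2 + 2*a - 24)/(a^2 + 7*a*d + 5*a + 35*d)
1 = 1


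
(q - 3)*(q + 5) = q^2 + 2*q - 15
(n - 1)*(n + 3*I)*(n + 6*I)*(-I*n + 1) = -I*n^4 + 10*n^3 + I*n^3 - 10*n^2 + 27*I*n^2 - 18*n - 27*I*n + 18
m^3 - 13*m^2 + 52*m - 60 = (m - 6)*(m - 5)*(m - 2)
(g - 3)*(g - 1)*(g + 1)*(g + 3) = g^4 - 10*g^2 + 9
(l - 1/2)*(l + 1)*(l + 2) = l^3 + 5*l^2/2 + l/2 - 1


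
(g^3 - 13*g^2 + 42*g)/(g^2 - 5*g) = (g^2 - 13*g + 42)/(g - 5)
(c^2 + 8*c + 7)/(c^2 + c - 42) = (c + 1)/(c - 6)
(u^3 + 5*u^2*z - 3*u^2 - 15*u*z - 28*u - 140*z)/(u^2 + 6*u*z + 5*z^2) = (u^2 - 3*u - 28)/(u + z)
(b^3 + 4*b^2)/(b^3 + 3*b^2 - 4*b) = b/(b - 1)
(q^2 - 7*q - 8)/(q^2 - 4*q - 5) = (q - 8)/(q - 5)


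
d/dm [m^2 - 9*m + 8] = 2*m - 9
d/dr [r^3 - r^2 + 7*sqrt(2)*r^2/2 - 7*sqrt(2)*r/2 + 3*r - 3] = 3*r^2 - 2*r + 7*sqrt(2)*r - 7*sqrt(2)/2 + 3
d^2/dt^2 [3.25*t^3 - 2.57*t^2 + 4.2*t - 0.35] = 19.5*t - 5.14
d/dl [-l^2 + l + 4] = 1 - 2*l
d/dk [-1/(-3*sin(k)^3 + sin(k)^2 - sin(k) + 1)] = (-9*sin(k)^2 + 2*sin(k) - 1)*cos(k)/(3*sin(k)^3 - sin(k)^2 + sin(k) - 1)^2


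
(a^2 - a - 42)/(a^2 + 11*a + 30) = (a - 7)/(a + 5)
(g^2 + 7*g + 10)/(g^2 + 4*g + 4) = (g + 5)/(g + 2)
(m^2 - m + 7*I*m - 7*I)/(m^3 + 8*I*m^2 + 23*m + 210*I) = (m - 1)/(m^2 + I*m + 30)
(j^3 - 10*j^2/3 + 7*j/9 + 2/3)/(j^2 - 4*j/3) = (9*j^3 - 30*j^2 + 7*j + 6)/(3*j*(3*j - 4))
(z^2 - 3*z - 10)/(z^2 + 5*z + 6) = (z - 5)/(z + 3)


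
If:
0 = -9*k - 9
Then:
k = -1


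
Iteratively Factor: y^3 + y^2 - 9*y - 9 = (y + 1)*(y^2 - 9) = (y - 3)*(y + 1)*(y + 3)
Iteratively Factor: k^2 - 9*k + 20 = (k - 5)*(k - 4)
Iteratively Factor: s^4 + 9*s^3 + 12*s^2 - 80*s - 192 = (s + 4)*(s^3 + 5*s^2 - 8*s - 48) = (s + 4)^2*(s^2 + s - 12) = (s + 4)^3*(s - 3)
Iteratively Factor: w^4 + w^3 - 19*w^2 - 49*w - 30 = (w - 5)*(w^3 + 6*w^2 + 11*w + 6) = (w - 5)*(w + 3)*(w^2 + 3*w + 2) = (w - 5)*(w + 1)*(w + 3)*(w + 2)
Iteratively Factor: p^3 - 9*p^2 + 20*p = (p)*(p^2 - 9*p + 20) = p*(p - 4)*(p - 5)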